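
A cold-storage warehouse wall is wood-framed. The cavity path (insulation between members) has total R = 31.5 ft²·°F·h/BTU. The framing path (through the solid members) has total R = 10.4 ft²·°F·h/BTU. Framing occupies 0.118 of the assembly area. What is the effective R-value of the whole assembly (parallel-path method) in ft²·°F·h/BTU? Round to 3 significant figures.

25.4 ft²·°F·h/BTU

U_eff = 0.882/31.5 + 0.118/10.4 = 0.028 + 0.01135 = 0.03935
R_eff = 1/U_eff = 25.42 ft²·°F·h/BTU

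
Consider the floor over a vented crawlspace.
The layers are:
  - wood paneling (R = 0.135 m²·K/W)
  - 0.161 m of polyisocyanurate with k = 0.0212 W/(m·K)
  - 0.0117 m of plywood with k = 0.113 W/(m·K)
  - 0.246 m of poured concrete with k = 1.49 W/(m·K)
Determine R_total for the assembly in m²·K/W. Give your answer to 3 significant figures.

0.161/0.0212 = 7.594
0.0117/0.113 = 0.1035
0.246/1.49 = 0.1651
R_total = 0.135 + 7.594 + 0.1035 + 0.1651 = 7.998 m²·K/W

8.00 m²·K/W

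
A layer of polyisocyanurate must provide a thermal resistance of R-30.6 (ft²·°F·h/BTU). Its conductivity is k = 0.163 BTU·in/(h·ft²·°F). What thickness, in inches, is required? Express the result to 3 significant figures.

L = R × k = 30.6 × 0.163 = 4.988 in

4.99 in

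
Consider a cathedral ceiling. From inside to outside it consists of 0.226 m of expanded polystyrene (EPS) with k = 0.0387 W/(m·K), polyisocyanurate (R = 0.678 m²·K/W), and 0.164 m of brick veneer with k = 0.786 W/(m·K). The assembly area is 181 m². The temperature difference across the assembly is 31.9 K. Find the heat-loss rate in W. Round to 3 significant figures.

0.226/0.0387 = 5.84
0.164/0.786 = 0.2087
R_total = 5.84 + 0.678 + 0.2087 = 6.726 m²·K/W
Q = A·ΔT/R = 181 × 31.9 / 6.726 = 858.4 W

858 W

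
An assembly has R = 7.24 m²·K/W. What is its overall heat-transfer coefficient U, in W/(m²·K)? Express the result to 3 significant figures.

U = 1/R = 1/7.24 = 0.1381

0.138 W/(m²·K)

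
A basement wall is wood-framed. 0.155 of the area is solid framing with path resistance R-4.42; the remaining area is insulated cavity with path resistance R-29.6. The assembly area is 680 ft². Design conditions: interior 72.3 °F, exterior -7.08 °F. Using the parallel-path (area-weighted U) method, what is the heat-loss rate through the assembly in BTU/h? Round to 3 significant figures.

3430 BTU/h

U_eff = 0.845/29.6 + 0.155/4.42 = 0.02855 + 0.03507 = 0.06362
R_eff = 1/U_eff = 15.72 ft²·°F·h/BTU
Q = 680 × (72.3 − (-7.08)) / 15.72 = 3434 BTU/h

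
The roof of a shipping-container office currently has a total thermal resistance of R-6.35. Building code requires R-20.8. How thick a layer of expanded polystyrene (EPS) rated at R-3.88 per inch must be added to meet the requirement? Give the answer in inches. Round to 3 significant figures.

ΔR = 20.8 − 6.35 = 14.45 ft²·°F·h/BTU
L = ΔR / (R/in) = 14.45/3.88 = 3.724 in

3.72 in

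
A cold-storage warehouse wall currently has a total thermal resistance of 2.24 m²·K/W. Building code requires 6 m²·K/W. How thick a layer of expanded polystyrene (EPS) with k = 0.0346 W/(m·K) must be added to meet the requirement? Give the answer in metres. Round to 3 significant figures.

ΔR = 6 − 2.24 = 3.76 m²·K/W
L = ΔR × k = 3.76 × 0.0346 = 0.1301 m

0.130 m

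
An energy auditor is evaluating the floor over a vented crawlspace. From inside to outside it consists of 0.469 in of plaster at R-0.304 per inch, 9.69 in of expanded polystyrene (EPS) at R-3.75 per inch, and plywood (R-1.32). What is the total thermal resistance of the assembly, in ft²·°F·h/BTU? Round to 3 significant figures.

37.8 ft²·°F·h/BTU

0.469 × 0.304 = 0.1426
9.69 × 3.75 = 36.34
R_total = 0.1426 + 36.34 + 1.32 = 37.8 ft²·°F·h/BTU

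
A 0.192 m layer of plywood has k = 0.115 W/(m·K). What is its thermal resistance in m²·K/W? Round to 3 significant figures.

1.67 m²·K/W

R = L/k = 0.192/0.115 = 1.67 m²·K/W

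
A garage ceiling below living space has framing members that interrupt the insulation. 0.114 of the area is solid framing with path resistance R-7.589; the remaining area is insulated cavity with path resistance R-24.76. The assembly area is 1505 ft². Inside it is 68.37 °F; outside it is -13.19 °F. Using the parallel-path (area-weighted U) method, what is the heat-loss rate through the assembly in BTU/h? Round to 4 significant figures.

6236 BTU/h

U_eff = 0.886/24.76 + 0.114/7.589 = 0.035784 + 0.015022 = 0.050805
R_eff = 1/U_eff = 19.683 ft²·°F·h/BTU
Q = 1505 × (68.37 − (-13.19)) / 19.683 = 6236.2 BTU/h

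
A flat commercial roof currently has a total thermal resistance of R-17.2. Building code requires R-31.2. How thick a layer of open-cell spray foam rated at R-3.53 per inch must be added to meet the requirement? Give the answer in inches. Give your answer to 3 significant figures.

3.97 in

ΔR = 31.2 − 17.2 = 14 ft²·°F·h/BTU
L = ΔR / (R/in) = 14/3.53 = 3.966 in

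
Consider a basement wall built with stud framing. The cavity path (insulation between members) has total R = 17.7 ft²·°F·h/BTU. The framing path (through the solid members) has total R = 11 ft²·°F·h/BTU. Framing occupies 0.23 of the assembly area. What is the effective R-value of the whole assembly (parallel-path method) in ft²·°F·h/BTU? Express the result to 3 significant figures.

15.5 ft²·°F·h/BTU

U_eff = 0.77/17.7 + 0.23/11 = 0.0435 + 0.02091 = 0.06441
R_eff = 1/U_eff = 15.53 ft²·°F·h/BTU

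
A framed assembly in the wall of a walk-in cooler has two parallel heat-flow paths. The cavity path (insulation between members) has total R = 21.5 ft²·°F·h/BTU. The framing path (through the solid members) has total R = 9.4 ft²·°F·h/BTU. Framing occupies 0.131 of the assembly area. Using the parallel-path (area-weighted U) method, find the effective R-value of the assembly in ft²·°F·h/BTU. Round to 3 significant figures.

18.4 ft²·°F·h/BTU

U_eff = 0.869/21.5 + 0.131/9.4 = 0.04042 + 0.01394 = 0.05435
R_eff = 1/U_eff = 18.4 ft²·°F·h/BTU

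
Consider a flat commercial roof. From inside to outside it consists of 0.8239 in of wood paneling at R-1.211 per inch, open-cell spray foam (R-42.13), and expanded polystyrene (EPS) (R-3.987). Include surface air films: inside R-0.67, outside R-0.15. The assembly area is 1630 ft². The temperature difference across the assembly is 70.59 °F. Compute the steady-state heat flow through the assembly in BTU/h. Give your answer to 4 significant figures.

0.8239 × 1.211 = 0.99774
R_total = 0.67 + 0.99774 + 42.13 + 3.987 + 0.15 = 47.935 ft²·°F·h/BTU
Q = A·ΔT/R = 1630 × 70.59 / 47.935 = 2400.4 BTU/h

2400 BTU/h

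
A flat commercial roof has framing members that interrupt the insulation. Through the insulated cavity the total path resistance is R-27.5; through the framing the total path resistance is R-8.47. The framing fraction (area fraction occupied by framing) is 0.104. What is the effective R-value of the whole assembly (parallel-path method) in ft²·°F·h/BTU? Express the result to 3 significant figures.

U_eff = 0.896/27.5 + 0.104/8.47 = 0.03258 + 0.01228 = 0.04486
R_eff = 1/U_eff = 22.29 ft²·°F·h/BTU

22.3 ft²·°F·h/BTU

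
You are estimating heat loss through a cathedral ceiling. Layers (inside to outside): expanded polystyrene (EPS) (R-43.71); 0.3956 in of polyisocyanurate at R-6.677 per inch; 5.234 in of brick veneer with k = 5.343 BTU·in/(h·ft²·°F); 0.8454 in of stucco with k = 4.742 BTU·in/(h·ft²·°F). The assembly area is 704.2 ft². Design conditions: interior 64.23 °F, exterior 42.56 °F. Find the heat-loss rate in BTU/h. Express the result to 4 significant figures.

0.3956 × 6.677 = 2.6414
5.234/5.343 = 0.9796
0.8454/4.742 = 0.17828
R_total = 43.71 + 2.6414 + 0.9796 + 0.17828 = 47.509 ft²·°F·h/BTU
Q = A·ΔT/R = 704.2 × (64.23 − 42.56) / 47.509 = 321.2 BTU/h

321.2 BTU/h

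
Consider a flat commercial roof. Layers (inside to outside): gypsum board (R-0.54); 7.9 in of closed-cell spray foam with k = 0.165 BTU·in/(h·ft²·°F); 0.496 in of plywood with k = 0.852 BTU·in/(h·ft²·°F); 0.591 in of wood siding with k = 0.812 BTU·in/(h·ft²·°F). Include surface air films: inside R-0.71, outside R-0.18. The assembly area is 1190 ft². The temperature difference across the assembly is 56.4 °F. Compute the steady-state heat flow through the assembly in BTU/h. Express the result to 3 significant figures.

1330 BTU/h

7.9/0.165 = 47.88
0.496/0.852 = 0.5822
0.591/0.812 = 0.7278
R_total = 0.71 + 0.54 + 47.88 + 0.5822 + 0.7278 + 0.18 = 50.62 ft²·°F·h/BTU
Q = A·ΔT/R = 1190 × 56.4 / 50.62 = 1326 BTU/h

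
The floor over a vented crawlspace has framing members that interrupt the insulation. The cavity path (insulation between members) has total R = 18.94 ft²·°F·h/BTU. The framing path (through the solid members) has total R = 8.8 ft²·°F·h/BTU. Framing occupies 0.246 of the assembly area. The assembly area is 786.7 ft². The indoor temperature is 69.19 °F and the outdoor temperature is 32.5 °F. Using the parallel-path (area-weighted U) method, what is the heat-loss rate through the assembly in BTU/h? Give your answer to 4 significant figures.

U_eff = 0.754/18.94 + 0.246/8.8 = 0.03981 + 0.027955 = 0.067764
R_eff = 1/U_eff = 14.757 ft²·°F·h/BTU
Q = 786.7 × (69.19 − 32.5) / 14.757 = 1956 BTU/h

1956 BTU/h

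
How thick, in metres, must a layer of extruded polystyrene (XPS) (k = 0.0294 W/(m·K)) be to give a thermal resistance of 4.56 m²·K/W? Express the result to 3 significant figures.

L = R·k = 4.56 × 0.0294 = 0.1341 m

0.134 m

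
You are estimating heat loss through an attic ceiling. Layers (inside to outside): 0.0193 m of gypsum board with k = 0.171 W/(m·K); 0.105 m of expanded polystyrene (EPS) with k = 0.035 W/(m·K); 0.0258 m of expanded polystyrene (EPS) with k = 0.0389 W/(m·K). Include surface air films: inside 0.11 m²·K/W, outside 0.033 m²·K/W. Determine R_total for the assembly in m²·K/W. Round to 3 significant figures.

3.92 m²·K/W

0.0193/0.171 = 0.1129
0.105/0.035 = 3
0.0258/0.0389 = 0.6632
R_total = 0.11 + 0.1129 + 3 + 0.6632 + 0.033 = 3.919 m²·K/W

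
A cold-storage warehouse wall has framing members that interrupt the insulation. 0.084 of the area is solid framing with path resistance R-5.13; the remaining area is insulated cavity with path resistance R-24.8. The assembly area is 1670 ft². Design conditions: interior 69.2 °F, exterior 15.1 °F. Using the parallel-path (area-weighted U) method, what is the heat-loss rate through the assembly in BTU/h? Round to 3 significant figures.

4820 BTU/h

U_eff = 0.916/24.8 + 0.084/5.13 = 0.03694 + 0.01637 = 0.05331
R_eff = 1/U_eff = 18.76 ft²·°F·h/BTU
Q = 1670 × (69.2 − 15.1) / 18.76 = 4816 BTU/h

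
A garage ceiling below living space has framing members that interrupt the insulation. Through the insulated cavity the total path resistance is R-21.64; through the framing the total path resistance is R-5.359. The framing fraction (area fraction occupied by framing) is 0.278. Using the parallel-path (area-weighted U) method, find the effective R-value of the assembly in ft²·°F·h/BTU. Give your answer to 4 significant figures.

U_eff = 0.722/21.64 + 0.278/5.359 = 0.033364 + 0.051875 = 0.085239
R_eff = 1/U_eff = 11.732 ft²·°F·h/BTU

11.73 ft²·°F·h/BTU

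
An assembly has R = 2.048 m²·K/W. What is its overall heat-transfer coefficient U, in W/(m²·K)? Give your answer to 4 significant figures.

0.4883 W/(m²·K)

U = 1/R = 1/2.048 = 0.48828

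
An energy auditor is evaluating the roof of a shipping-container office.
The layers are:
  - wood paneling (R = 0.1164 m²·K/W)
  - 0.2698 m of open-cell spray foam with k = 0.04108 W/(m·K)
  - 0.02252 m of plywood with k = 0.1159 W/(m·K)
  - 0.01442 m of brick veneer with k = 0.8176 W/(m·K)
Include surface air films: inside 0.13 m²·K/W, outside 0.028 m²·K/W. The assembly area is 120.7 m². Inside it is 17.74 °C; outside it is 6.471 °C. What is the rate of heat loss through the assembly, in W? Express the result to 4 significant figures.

192.8 W

0.2698/0.04108 = 6.5677
0.02252/0.1159 = 0.19431
0.01442/0.8176 = 0.017637
R_total = 0.13 + 0.1164 + 6.5677 + 0.19431 + 0.017637 + 0.028 = 7.054 m²·K/W
Q = A·ΔT/R = 120.7 × (17.74 − 6.471) / 7.054 = 192.82 W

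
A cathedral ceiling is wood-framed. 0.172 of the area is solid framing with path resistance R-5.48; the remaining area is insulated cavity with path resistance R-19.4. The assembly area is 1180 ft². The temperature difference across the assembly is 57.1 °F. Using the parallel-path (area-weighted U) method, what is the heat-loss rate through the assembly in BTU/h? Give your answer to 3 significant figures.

4990 BTU/h

U_eff = 0.828/19.4 + 0.172/5.48 = 0.04268 + 0.03139 = 0.07407
R_eff = 1/U_eff = 13.5 ft²·°F·h/BTU
Q = 1180 × 57.1 / 13.5 = 4991 BTU/h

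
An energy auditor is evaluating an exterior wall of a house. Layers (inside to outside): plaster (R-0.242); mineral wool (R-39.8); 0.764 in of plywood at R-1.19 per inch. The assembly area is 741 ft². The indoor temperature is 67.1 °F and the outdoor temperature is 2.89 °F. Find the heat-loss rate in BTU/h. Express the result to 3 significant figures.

0.764 × 1.19 = 0.9092
R_total = 0.242 + 39.8 + 0.9092 = 40.95 ft²·°F·h/BTU
Q = A·ΔT/R = 741 × (67.1 − 2.89) / 40.95 = 1162 BTU/h

1160 BTU/h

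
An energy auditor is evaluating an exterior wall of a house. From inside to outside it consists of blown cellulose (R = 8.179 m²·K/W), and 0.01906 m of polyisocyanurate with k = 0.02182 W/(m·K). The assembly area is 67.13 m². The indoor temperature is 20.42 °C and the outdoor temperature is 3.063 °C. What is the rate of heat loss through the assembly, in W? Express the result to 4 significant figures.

128.7 W

0.01906/0.02182 = 0.87351
R_total = 8.179 + 0.87351 = 9.0525 m²·K/W
Q = A·ΔT/R = 67.13 × (20.42 − 3.063) / 9.0525 = 128.71 W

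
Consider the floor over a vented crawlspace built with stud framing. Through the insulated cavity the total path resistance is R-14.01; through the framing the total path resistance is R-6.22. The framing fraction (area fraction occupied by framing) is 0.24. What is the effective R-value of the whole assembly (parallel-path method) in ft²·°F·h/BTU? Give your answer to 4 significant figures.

U_eff = 0.76/14.01 + 0.24/6.22 = 0.054247 + 0.038585 = 0.092832
R_eff = 1/U_eff = 10.772 ft²·°F·h/BTU

10.77 ft²·°F·h/BTU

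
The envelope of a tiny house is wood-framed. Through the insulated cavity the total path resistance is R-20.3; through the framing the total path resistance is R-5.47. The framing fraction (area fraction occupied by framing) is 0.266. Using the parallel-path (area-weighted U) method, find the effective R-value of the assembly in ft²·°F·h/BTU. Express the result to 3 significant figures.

11.8 ft²·°F·h/BTU

U_eff = 0.734/20.3 + 0.266/5.47 = 0.03616 + 0.04863 = 0.08479
R_eff = 1/U_eff = 11.79 ft²·°F·h/BTU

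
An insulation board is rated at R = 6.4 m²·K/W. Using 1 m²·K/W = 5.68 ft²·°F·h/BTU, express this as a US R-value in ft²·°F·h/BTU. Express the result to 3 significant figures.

R_US = 6.4 × 5.68 = 36.35

36.4 ft²·°F·h/BTU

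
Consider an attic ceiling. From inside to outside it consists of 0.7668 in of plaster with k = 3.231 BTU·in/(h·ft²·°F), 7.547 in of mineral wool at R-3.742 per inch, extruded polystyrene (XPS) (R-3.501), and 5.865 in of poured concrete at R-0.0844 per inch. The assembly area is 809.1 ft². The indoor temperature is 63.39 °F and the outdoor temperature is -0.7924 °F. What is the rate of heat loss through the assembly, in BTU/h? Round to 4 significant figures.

1599 BTU/h

0.7668/3.231 = 0.23733
7.547 × 3.742 = 28.241
5.865 × 0.0844 = 0.49501
R_total = 0.23733 + 28.241 + 3.501 + 0.49501 = 32.474 ft²·°F·h/BTU
Q = A·ΔT/R = 809.1 × (63.39 − (-0.7924)) / 32.474 = 1599.1 BTU/h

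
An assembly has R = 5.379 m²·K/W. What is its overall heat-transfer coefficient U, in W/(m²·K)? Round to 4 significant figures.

0.1859 W/(m²·K)

U = 1/R = 1/5.379 = 0.18591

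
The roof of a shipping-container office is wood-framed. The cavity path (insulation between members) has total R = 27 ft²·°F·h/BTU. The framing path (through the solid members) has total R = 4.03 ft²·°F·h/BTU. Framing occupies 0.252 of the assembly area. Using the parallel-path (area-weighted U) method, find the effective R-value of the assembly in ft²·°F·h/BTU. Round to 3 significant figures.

U_eff = 0.748/27 + 0.252/4.03 = 0.0277 + 0.06253 = 0.09023
R_eff = 1/U_eff = 11.08 ft²·°F·h/BTU

11.1 ft²·°F·h/BTU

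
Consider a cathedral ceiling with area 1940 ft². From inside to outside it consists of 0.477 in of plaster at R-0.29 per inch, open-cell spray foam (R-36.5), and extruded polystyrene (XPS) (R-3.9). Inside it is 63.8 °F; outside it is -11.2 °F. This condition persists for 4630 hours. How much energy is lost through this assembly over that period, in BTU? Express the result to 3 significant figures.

0.477 × 0.29 = 0.1383
R_total = 0.1383 + 36.5 + 3.9 = 40.54 ft²·°F·h/BTU
Q = 1940 × (63.8 − (-11.2)) / 40.54 = 3589 BTU/h
E = 3589 × 4630 = 16620000 BTU

16600000 BTU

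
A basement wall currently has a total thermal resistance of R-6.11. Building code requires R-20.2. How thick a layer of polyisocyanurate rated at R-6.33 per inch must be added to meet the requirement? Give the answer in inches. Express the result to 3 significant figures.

ΔR = 20.2 − 6.11 = 14.09 ft²·°F·h/BTU
L = ΔR / (R/in) = 14.09/6.33 = 2.226 in

2.23 in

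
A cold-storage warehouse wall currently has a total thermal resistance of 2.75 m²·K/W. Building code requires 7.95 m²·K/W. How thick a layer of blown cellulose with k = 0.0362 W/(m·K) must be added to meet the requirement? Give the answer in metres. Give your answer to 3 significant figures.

ΔR = 7.95 − 2.75 = 5.2 m²·K/W
L = ΔR × k = 5.2 × 0.0362 = 0.1882 m

0.188 m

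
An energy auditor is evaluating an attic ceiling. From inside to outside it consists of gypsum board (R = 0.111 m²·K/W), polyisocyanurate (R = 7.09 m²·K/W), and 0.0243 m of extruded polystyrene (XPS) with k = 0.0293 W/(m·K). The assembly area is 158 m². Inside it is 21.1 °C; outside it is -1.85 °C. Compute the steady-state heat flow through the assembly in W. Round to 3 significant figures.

0.0243/0.0293 = 0.8294
R_total = 0.111 + 7.09 + 0.8294 = 8.03 m²·K/W
Q = A·ΔT/R = 158 × (21.1 − (-1.85)) / 8.03 = 451.5 W

452 W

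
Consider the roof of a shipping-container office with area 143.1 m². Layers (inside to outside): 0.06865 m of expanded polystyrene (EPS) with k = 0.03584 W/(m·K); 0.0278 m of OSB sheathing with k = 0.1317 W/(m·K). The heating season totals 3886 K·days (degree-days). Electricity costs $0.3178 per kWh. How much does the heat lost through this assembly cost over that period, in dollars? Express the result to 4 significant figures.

0.06865/0.03584 = 1.9155
0.0278/0.1317 = 0.21109
R_total = 1.9155 + 0.21109 = 2.1265 m²·K/W
E = A × HDD × 24 / R / 1000 = 143.1 × 3886 × 24 / 2.1265 / 1000 = 6275.9 kWh
Cost = 6275.9 × 0.3178 = $1994.5

1994 dollars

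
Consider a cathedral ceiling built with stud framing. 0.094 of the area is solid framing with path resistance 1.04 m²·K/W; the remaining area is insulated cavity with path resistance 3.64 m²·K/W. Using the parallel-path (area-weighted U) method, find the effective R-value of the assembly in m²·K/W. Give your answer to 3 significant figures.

U_eff = 0.906/3.64 + 0.094/1.04 = 0.2489 + 0.09038 = 0.3393
R_eff = 1/U_eff = 2.947 m²·K/W

2.95 m²·K/W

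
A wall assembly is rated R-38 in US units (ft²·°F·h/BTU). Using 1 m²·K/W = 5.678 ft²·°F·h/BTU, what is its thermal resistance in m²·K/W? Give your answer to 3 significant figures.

R_SI = 38/5.678 = 6.692

6.69 m²·K/W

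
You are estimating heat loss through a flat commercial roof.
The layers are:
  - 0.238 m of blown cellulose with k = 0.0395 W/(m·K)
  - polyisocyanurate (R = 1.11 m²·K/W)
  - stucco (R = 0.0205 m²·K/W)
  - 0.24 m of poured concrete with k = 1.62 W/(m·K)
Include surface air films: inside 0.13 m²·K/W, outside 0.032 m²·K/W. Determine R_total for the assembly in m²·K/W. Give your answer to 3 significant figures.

7.47 m²·K/W

0.238/0.0395 = 6.025
0.24/1.62 = 0.1481
R_total = 0.13 + 6.025 + 1.11 + 0.0205 + 0.1481 + 0.032 = 7.466 m²·K/W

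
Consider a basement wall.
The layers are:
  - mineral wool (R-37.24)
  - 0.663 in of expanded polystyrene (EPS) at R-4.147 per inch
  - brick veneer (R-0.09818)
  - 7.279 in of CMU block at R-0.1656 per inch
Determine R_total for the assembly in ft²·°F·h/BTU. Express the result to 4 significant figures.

0.663 × 4.147 = 2.7495
7.279 × 0.1656 = 1.2054
R_total = 37.24 + 2.7495 + 0.09818 + 1.2054 = 41.293 ft²·°F·h/BTU

41.29 ft²·°F·h/BTU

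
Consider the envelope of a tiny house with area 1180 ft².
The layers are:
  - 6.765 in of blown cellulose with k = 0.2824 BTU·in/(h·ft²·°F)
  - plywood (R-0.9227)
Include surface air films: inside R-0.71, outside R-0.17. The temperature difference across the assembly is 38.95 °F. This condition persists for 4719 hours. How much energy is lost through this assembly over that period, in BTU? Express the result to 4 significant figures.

6.765/0.2824 = 23.955
R_total = 0.71 + 23.955 + 0.9227 + 0.17 = 25.758 ft²·°F·h/BTU
Q = 1180 × 38.95 / 25.758 = 1784.3 BTU/h
E = 1784.3 × 4719 = 8420300 BTU

8420000 BTU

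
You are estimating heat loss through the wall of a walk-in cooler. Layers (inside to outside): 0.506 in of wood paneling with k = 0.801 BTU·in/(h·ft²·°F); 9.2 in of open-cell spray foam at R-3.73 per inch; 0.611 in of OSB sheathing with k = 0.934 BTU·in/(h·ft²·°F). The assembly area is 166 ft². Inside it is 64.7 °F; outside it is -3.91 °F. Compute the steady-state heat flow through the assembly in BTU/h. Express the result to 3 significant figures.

320 BTU/h

0.506/0.801 = 0.6317
9.2 × 3.73 = 34.32
0.611/0.934 = 0.6542
R_total = 0.6317 + 34.32 + 0.6542 = 35.6 ft²·°F·h/BTU
Q = A·ΔT/R = 166 × (64.7 − (-3.91)) / 35.6 = 319.9 BTU/h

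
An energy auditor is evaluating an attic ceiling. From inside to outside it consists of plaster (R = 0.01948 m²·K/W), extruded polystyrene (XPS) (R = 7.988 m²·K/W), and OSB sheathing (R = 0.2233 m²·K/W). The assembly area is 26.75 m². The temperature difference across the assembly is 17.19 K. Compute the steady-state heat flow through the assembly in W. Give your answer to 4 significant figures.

R_total = 0.01948 + 7.988 + 0.2233 = 8.2308 m²·K/W
Q = A·ΔT/R = 26.75 × 17.19 / 8.2308 = 55.867 W

55.87 W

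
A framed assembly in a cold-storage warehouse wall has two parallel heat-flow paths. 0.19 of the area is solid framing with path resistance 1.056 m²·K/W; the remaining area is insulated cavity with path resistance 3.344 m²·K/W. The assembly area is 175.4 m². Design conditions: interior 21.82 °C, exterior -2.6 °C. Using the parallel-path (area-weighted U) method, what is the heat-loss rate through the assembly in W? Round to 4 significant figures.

1808 W

U_eff = 0.81/3.344 + 0.19/1.056 = 0.24222 + 0.17992 = 0.42215
R_eff = 1/U_eff = 2.3688 m²·K/W
Q = 175.4 × (21.82 − (-2.6)) / 2.3688 = 1808.2 W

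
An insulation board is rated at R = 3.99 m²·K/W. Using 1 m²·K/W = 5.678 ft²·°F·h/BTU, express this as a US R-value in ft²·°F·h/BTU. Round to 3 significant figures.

R_US = 3.99 × 5.678 = 22.66

22.7 ft²·°F·h/BTU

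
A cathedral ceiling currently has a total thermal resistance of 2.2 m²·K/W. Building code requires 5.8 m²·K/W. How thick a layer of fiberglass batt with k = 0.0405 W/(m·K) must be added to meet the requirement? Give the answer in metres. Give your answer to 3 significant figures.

ΔR = 5.8 − 2.2 = 3.6 m²·K/W
L = ΔR × k = 3.6 × 0.0405 = 0.1458 m

0.146 m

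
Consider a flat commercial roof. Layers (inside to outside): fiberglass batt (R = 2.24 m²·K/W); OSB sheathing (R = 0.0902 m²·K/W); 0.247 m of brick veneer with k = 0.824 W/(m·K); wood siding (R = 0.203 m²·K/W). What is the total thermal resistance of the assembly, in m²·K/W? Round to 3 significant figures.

0.247/0.824 = 0.2998
R_total = 2.24 + 0.0902 + 0.2998 + 0.203 = 2.833 m²·K/W

2.83 m²·K/W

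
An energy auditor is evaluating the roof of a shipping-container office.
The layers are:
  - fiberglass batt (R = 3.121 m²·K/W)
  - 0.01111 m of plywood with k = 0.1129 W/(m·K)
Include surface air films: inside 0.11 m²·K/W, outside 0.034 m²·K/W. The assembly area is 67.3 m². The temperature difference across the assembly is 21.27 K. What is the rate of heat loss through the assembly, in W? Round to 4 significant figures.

0.01111/0.1129 = 0.098406
R_total = 0.11 + 3.121 + 0.098406 + 0.034 = 3.3634 m²·K/W
Q = A·ΔT/R = 67.3 × 21.27 / 3.3634 = 425.6 W

425.6 W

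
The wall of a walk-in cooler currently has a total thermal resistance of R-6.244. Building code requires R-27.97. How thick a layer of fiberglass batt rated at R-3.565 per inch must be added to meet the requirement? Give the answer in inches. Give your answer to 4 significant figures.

ΔR = 27.97 − 6.244 = 21.726 ft²·°F·h/BTU
L = ΔR / (R/in) = 21.726/3.565 = 6.0942 in

6.094 in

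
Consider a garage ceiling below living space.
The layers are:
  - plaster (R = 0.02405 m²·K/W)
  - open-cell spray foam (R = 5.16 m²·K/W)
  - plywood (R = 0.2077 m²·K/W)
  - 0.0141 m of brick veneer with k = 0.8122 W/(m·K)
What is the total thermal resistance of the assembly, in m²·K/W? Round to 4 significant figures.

5.409 m²·K/W

0.0141/0.8122 = 0.01736
R_total = 0.02405 + 5.16 + 0.2077 + 0.01736 = 5.4091 m²·K/W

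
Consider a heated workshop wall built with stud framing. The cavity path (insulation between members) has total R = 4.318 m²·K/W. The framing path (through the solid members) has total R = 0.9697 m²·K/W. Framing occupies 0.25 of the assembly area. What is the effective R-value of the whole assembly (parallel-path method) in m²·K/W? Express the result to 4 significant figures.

2.317 m²·K/W

U_eff = 0.75/4.318 + 0.25/0.9697 = 0.17369 + 0.25781 = 0.4315
R_eff = 1/U_eff = 2.3175 m²·K/W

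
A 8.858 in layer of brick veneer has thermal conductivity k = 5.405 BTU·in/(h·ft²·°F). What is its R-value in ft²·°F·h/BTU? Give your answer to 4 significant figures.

R = L/k = 8.858/5.405 = 1.6389 ft²·°F·h/BTU

1.639 ft²·°F·h/BTU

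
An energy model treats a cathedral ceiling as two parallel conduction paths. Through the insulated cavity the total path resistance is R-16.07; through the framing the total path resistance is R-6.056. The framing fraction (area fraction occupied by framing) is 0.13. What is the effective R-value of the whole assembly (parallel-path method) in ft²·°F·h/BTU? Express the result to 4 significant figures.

13.23 ft²·°F·h/BTU

U_eff = 0.87/16.07 + 0.13/6.056 = 0.054138 + 0.021466 = 0.075604
R_eff = 1/U_eff = 13.227 ft²·°F·h/BTU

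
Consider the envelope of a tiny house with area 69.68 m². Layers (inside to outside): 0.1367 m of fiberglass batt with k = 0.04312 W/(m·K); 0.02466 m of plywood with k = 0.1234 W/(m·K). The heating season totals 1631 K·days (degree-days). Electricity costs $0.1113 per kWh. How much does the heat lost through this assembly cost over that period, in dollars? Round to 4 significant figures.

90.08 dollars

0.1367/0.04312 = 3.1702
0.02466/0.1234 = 0.19984
R_total = 3.1702 + 0.19984 = 3.3701 m²·K/W
E = A × HDD × 24 / R / 1000 = 69.68 × 1631 × 24 / 3.3701 / 1000 = 809.35 kWh
Cost = 809.35 × 0.1113 = $90.081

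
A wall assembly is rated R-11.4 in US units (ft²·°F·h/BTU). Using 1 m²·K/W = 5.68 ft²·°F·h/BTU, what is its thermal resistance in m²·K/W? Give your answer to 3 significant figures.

R_SI = 11.4/5.68 = 2.007

2.01 m²·K/W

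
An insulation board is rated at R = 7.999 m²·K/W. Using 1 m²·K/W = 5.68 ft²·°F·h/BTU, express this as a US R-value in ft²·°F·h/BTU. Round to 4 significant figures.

45.43 ft²·°F·h/BTU

R_US = 7.999 × 5.68 = 45.434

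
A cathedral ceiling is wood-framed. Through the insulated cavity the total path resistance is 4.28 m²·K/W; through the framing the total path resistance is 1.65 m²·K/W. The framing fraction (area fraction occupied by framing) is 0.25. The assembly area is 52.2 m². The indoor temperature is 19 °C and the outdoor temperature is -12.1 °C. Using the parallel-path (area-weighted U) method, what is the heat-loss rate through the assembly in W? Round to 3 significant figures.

530 W

U_eff = 0.75/4.28 + 0.25/1.65 = 0.1752 + 0.1515 = 0.3267
R_eff = 1/U_eff = 3.06 m²·K/W
Q = 52.2 × (19 − (-12.1)) / 3.06 = 530.5 W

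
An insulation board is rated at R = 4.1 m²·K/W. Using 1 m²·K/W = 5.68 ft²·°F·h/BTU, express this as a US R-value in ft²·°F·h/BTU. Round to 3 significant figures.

R_US = 4.1 × 5.68 = 23.29

23.3 ft²·°F·h/BTU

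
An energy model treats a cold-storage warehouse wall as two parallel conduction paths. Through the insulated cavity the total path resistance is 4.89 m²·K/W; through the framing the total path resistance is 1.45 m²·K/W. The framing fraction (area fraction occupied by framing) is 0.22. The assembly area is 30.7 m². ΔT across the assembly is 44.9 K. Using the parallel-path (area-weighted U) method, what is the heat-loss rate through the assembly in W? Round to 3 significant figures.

U_eff = 0.78/4.89 + 0.22/1.45 = 0.1595 + 0.1517 = 0.3112
R_eff = 1/U_eff = 3.213 m²·K/W
Q = 30.7 × 44.9 / 3.213 = 429 W

429 W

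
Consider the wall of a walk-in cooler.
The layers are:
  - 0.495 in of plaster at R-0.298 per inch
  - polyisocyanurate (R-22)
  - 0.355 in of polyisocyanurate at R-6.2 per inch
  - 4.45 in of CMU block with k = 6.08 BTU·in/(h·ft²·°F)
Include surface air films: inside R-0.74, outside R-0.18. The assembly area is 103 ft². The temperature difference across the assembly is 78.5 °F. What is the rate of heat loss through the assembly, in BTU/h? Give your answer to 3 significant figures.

311 BTU/h

0.495 × 0.298 = 0.1475
0.355 × 6.2 = 2.201
4.45/6.08 = 0.7319
R_total = 0.74 + 0.1475 + 22 + 2.201 + 0.7319 + 0.18 = 26 ft²·°F·h/BTU
Q = A·ΔT/R = 103 × 78.5 / 26 = 311 BTU/h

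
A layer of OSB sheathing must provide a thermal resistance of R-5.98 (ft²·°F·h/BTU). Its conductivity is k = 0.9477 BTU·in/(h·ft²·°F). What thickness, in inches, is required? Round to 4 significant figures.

5.667 in

L = R × k = 5.98 × 0.9477 = 5.6672 in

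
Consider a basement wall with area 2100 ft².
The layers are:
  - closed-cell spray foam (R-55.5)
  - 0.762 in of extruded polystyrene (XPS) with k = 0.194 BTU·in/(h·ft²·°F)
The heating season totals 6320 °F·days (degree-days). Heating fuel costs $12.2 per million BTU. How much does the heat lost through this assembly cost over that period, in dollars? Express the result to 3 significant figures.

0.762/0.194 = 3.928
R_total = 55.5 + 3.928 = 59.43 ft²·°F·h/BTU
E = A × HDD × 24 / R = 2100 × 6320 × 24 / 59.43 = 5360000 BTU
Cost = 5360000/10⁶ × 12.2 = $65.39

65.4 dollars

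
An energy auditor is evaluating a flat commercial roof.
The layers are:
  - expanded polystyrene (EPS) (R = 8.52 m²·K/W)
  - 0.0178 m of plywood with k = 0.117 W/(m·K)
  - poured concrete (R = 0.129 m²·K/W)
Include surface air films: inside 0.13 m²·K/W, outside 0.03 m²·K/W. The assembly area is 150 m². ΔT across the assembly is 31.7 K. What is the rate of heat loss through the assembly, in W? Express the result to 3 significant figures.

531 W

0.0178/0.117 = 0.1521
R_total = 0.13 + 8.52 + 0.1521 + 0.129 + 0.03 = 8.961 m²·K/W
Q = A·ΔT/R = 150 × 31.7 / 8.961 = 530.6 W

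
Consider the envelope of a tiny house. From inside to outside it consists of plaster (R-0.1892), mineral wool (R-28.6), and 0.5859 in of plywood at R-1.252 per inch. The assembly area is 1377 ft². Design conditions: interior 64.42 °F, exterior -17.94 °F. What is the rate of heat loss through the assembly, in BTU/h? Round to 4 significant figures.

0.5859 × 1.252 = 0.73355
R_total = 0.1892 + 28.6 + 0.73355 = 29.523 ft²·°F·h/BTU
Q = A·ΔT/R = 1377 × (64.42 − (-17.94)) / 29.523 = 3841.4 BTU/h

3841 BTU/h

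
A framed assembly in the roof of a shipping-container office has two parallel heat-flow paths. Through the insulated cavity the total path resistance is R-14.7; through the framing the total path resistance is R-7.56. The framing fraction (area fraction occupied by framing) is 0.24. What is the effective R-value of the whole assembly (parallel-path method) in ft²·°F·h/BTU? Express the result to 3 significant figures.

12.0 ft²·°F·h/BTU

U_eff = 0.76/14.7 + 0.24/7.56 = 0.0517 + 0.03175 = 0.08345
R_eff = 1/U_eff = 11.98 ft²·°F·h/BTU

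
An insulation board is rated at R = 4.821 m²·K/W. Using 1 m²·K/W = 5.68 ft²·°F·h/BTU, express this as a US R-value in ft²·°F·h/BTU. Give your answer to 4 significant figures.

R_US = 4.821 × 5.68 = 27.383

27.38 ft²·°F·h/BTU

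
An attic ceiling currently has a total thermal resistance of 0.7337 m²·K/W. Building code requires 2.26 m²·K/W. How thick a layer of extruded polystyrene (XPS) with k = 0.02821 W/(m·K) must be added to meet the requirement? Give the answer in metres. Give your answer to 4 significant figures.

ΔR = 2.26 − 0.7337 = 1.5263 m²·K/W
L = ΔR × k = 1.5263 × 0.02821 = 0.043057 m

0.04306 m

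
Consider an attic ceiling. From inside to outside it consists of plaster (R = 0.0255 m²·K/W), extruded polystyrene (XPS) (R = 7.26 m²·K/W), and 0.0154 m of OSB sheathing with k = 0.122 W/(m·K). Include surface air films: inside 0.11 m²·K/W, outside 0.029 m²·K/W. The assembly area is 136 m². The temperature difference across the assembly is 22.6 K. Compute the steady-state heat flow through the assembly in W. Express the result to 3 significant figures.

407 W

0.0154/0.122 = 0.1262
R_total = 0.11 + 0.0255 + 7.26 + 0.1262 + 0.029 = 7.551 m²·K/W
Q = A·ΔT/R = 136 × 22.6 / 7.551 = 407.1 W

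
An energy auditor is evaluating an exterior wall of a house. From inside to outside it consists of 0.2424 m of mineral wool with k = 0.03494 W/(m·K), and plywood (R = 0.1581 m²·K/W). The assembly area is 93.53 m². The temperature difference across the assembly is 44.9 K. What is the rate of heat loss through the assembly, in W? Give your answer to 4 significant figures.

0.2424/0.03494 = 6.9376
R_total = 6.9376 + 0.1581 = 7.0957 m²·K/W
Q = A·ΔT/R = 93.53 × 44.9 / 7.0957 = 591.84 W

591.8 W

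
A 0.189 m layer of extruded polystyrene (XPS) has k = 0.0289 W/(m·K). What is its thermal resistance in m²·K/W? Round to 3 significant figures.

6.54 m²·K/W

R = L/k = 0.189/0.0289 = 6.54 m²·K/W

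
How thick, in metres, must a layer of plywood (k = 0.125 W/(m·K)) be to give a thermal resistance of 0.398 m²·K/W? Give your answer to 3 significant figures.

0.0498 m

L = R·k = 0.398 × 0.125 = 0.04975 m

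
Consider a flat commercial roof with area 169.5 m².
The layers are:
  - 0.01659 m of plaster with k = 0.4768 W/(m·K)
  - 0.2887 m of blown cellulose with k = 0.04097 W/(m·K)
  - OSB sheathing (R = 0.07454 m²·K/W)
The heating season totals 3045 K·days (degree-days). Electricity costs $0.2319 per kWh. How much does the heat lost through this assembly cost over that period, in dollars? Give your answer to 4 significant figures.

0.01659/0.4768 = 0.034794
0.2887/0.04097 = 7.0466
R_total = 0.034794 + 7.0466 + 0.07454 = 7.156 m²·K/W
E = A × HDD × 24 / R / 1000 = 169.5 × 3045 × 24 / 7.156 / 1000 = 1731 kWh
Cost = 1731 × 0.2319 = $401.42

401.4 dollars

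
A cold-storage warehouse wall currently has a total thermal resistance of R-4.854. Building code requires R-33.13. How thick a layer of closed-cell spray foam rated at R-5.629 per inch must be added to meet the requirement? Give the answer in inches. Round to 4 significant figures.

5.023 in

ΔR = 33.13 − 4.854 = 28.276 ft²·°F·h/BTU
L = ΔR / (R/in) = 28.276/5.629 = 5.0233 in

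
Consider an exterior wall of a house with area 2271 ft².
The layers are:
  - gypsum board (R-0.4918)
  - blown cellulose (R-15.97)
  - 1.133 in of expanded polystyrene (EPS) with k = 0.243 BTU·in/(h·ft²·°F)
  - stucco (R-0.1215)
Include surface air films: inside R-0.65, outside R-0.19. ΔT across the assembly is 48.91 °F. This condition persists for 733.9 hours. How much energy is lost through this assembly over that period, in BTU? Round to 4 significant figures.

3691000 BTU

1.133/0.243 = 4.6626
R_total = 0.65 + 0.4918 + 15.97 + 4.6626 + 0.1215 + 0.19 = 22.086 ft²·°F·h/BTU
Q = 2271 × 48.91 / 22.086 = 5029.2 BTU/h
E = 5029.2 × 733.9 = 3690900 BTU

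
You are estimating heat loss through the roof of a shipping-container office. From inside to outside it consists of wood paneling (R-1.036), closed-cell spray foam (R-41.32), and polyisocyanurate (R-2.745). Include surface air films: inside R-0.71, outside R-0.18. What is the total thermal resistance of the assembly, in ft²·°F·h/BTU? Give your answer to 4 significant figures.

R_total = 0.71 + 1.036 + 41.32 + 2.745 + 0.18 = 45.991 ft²·°F·h/BTU

45.99 ft²·°F·h/BTU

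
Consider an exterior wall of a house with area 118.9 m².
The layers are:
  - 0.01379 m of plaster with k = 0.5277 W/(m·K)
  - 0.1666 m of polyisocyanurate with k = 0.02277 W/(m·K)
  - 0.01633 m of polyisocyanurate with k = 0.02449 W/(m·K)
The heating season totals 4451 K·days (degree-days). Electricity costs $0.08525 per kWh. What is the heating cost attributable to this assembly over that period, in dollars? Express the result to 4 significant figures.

135.2 dollars

0.01379/0.5277 = 0.026132
0.1666/0.02277 = 7.3166
0.01633/0.02449 = 0.6668
R_total = 0.026132 + 7.3166 + 0.6668 = 8.0096 m²·K/W
E = A × HDD × 24 / R / 1000 = 118.9 × 4451 × 24 / 8.0096 / 1000 = 1585.8 kWh
Cost = 1585.8 × 0.08525 = $135.19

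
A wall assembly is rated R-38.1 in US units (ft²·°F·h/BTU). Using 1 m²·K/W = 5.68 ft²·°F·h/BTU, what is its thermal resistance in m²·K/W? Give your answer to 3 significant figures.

6.71 m²·K/W

R_SI = 38.1/5.68 = 6.708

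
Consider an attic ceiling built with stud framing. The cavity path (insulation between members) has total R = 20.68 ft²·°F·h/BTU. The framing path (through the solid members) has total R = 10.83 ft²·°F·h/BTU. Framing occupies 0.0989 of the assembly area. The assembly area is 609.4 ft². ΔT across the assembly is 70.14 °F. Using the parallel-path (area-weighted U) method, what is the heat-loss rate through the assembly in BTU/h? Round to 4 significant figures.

U_eff = 0.9011/20.68 + 0.0989/10.83 = 0.043574 + 0.009132 = 0.052706
R_eff = 1/U_eff = 18.973 ft²·°F·h/BTU
Q = 609.4 × 70.14 / 18.973 = 2252.8 BTU/h

2253 BTU/h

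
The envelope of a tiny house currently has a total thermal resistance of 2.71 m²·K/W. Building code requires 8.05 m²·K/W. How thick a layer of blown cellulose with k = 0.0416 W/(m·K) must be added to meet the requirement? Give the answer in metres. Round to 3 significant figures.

0.222 m

ΔR = 8.05 − 2.71 = 5.34 m²·K/W
L = ΔR × k = 5.34 × 0.0416 = 0.2221 m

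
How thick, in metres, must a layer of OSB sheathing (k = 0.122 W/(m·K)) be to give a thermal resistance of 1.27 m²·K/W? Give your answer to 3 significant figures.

0.155 m

L = R·k = 1.27 × 0.122 = 0.1549 m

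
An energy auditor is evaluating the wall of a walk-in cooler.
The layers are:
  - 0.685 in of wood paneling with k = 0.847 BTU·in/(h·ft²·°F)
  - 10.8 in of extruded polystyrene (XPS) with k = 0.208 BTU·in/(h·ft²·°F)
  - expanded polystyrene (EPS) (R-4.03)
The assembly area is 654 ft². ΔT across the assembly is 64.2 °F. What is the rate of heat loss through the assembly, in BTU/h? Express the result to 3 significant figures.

740 BTU/h

0.685/0.847 = 0.8087
10.8/0.208 = 51.92
R_total = 0.8087 + 51.92 + 4.03 = 56.76 ft²·°F·h/BTU
Q = A·ΔT/R = 654 × 64.2 / 56.76 = 739.7 BTU/h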